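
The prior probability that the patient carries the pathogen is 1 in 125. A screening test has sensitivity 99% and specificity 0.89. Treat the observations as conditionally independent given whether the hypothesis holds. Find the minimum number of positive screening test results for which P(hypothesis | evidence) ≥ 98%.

Prior odds = 0.008/0.992 = 1/124.
False-positive rate = 1 − 0.89 = 0.11; likelihood ratio of a positive = 0.99/0.11 = 9.
Target odds: 0.98 ÷ 0.02 = 49.
Require 9ⁿ ≥ 49 ÷ (1/124) = 6076.
9³ = 729 falls short of 6076 but 9⁴ = 6561 reaches it, so n = 4.

4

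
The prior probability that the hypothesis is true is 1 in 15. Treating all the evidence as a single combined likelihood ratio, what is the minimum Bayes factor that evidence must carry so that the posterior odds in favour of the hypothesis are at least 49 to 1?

Prior odds = (1/15)/(14/15) = 1/14.
Target odds = 49.
Required Bayes factor = 49 ÷ (1/14) = 686.

686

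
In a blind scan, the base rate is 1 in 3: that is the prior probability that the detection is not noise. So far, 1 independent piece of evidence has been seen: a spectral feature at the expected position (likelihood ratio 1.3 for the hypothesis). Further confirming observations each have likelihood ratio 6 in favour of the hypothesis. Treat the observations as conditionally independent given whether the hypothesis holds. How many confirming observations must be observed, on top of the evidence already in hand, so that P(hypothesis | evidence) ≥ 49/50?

3

Prior odds = (1/3)/(2/3) = 0.5.
Bayes factor of the evidence already in hand = 1.3.
Odds after that evidence = 0.5 × 1.3 = 0.65.
Target odds = 0.98/0.02 = 49.
Need 6ⁿ ≥ 49 ÷ 0.65 = 980/13.
6² = 36 falls short of 980/13 but 6³ = 216 reaches it, so n = 3.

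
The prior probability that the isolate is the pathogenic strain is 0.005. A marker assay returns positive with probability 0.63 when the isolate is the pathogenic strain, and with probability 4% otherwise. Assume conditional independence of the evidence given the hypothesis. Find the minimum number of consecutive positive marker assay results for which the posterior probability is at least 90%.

Prior odds = 0.005/0.995 = 1/199.
Likelihood ratio of a positive result = 0.63/0.04 = 15.75.
Target posterior odds = 0.9/0.1 = 9.
Require 15.75ⁿ ≥ 9 ÷ (1/199) = 1791.
15.75² = 248.0625 falls short of 1791 but 15.75³ = 3906.984375 reaches it, so n = 3.

3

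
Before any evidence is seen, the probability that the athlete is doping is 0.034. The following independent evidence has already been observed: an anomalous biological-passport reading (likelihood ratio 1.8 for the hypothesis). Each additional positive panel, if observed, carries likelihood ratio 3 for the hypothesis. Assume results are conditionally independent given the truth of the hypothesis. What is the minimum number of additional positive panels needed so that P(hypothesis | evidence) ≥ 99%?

Prior odds = 0.034/0.966 = 17/483.
Bayes factor of the evidence already in hand = 1.8.
Odds after that evidence = (17/483) × 1.8 = 51/805.
Target odds = 0.99/0.01 = 99.
Need 3ⁿ ≥ 99 ÷ (51/805) = 26565/17.
3⁶ = 729 falls short of 26565/17 but 3⁷ = 2187 reaches it, so n = 7.

7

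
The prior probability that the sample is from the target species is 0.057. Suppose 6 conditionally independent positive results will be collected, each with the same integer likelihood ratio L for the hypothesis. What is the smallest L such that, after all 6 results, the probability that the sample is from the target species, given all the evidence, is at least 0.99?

4

Prior odds = 0.057/0.943 = 57/943.
Target odds = 0.99/0.01 = 99.
Need L⁶ ≥ 99 ÷ (57/943) = 31119/19.
3⁶ = 729 < 31119/19 ≤ 4096 = 4⁶, so L = 4.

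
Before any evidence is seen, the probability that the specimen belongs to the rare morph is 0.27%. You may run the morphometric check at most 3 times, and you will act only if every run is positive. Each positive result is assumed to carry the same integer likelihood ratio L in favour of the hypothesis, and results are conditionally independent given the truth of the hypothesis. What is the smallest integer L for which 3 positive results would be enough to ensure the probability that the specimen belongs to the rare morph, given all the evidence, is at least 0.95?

Prior odds = 0.0027/0.9973 = 27/9973.
Target odds = 0.95/0.05 = 19.
Need L³ ≥ 19 ÷ (27/9973) = 189487/27.
19³ = 6859 < 189487/27 ≤ 8000 = 20³, so L = 20.

20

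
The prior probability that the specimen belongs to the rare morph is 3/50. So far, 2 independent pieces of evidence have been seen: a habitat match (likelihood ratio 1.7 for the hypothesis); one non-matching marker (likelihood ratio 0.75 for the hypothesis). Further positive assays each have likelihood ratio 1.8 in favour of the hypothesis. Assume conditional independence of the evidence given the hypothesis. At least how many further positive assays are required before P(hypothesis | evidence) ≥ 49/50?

Prior odds = 0.06/0.94 = 3/47.
Combined Bayes factor of the evidence already in hand = 1.7 × 0.75 = 1.275.
Odds after that evidence = (3/47) × 1.275 = 153/1880.
Target odds = 0.98/0.02 = 49.
Need 1.8ⁿ ≥ 49 ÷ (153/1880) = 92120/153.
1.8¹⁰ ≈357.047 falls short of 92120/153 but 1.8¹¹ ≈642.684 reaches it, so n = 11.

11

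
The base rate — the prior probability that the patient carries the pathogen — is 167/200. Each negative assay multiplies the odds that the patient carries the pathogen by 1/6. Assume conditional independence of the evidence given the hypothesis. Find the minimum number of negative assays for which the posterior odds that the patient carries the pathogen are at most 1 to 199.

Prior odds: 0.835 ÷ 0.165 = 167/33.
Likelihood ratio per negative assay = 1/6.
Target odds = 1/199.
Need (167/33) × (1/6)ⁿ ≤ 1/199, i.e. (1/6)ⁿ ≤ 33/33233.
(1/6)³ = 1/216 is still above 33/33233 but (1/6)⁴ = 1/1296 is at or below it, so n = 4.

4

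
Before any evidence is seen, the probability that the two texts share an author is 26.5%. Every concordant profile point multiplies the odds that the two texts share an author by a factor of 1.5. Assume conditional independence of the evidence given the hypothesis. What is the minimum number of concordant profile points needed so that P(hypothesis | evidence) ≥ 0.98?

Prior odds = 0.265/0.735 = 53/147.
Likelihood ratio per concordant profile point = 1.5.
Target odds: 0.98 ÷ 0.02 = 49.
Need (53/147) × 1.5ⁿ ≥ 49, i.e. 1.5ⁿ ≥ 7203/53.
1.5¹² = 531441/4096 falls short of 7203/53 but 1.5¹³ = 1594323/8192 reaches it, so n = 13.

13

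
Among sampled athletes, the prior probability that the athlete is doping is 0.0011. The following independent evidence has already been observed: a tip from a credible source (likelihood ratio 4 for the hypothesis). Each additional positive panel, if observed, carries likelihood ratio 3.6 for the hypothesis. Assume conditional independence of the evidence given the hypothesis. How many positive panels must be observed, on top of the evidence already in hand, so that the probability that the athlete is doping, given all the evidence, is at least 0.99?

Prior odds = 0.0011/0.9989 = 11/9989.
Bayes factor of the evidence already in hand = 4.
Odds after that evidence = (11/9989) × 4 = 44/9989.
Target odds = 0.99/0.01 = 99.
Need 3.6ⁿ ≥ 99 ÷ (44/9989) = 22475.25.
3.6⁷ = 612220032/78125 falls short of 22475.25 but 3.6⁸ ≈28211.1 reaches it, so n = 8.

8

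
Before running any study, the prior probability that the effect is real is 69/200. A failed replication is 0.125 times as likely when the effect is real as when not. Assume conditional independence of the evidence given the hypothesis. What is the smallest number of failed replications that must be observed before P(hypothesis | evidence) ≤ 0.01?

Prior odds: 0.345 ÷ 0.655 = 69/131.
Likelihood ratio per failed replication = 0.125.
Target odds: 0.01 ÷ 0.99 = 1/99.
Need (69/131) × 0.125ⁿ ≤ 1/99, i.e. 0.125ⁿ ≤ 131/6831.
0.125¹ = 0.125 is still above 131/6831 but 0.125² = 0.015625 is at or below it, so n = 2.

2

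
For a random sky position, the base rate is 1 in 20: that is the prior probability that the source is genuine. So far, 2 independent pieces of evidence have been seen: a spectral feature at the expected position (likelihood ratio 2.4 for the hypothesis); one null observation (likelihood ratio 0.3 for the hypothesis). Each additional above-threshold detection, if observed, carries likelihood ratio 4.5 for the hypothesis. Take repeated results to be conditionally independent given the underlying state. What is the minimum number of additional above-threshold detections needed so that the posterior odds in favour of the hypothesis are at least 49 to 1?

Prior odds = 0.05/0.95 = 1/19.
Combined Bayes factor of the evidence already in hand = 2.4 × 0.3 = 0.72.
Odds after that evidence = (1/19) × 0.72 = 18/475.
Target odds = 49.
Need 4.5ⁿ ≥ 49 ÷ (18/475) = 23275/18.
4.5⁴ = 410.0625 falls short of 23275/18 but 4.5⁵ = 1845.28125 reaches it, so n = 5.

5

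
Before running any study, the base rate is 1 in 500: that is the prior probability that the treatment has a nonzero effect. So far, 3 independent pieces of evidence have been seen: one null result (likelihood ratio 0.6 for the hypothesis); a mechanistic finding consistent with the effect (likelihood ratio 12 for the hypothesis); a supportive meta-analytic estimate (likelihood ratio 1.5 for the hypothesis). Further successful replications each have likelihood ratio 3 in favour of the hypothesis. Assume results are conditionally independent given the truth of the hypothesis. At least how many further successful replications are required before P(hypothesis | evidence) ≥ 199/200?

Prior odds = 0.002/0.998 = 1/499.
Combined Bayes factor of the evidence already in hand = 0.6 × 12 × 1.5 = 10.8.
Odds after that evidence = (1/499) × 10.8 = 54/2495.
Target odds = 0.995/0.005 = 199.
Need 3ⁿ ≥ 199 ÷ (54/2495) = 496505/54.
3⁸ = 6561 falls short of 496505/54 but 3⁹ = 19683 reaches it, so n = 9.

9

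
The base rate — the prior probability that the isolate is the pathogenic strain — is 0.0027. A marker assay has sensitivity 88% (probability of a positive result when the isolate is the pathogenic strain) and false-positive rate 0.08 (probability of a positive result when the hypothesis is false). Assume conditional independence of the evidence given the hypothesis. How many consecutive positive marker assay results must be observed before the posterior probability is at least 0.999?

6

Prior odds = 0.0027/0.9973 = 27/9973.
Likelihood ratio of a positive result = 0.88/0.08 = 11.
Target posterior odds = 0.999/0.001 = 999.
Require 11ⁿ ≥ 999 ÷ (27/9973) = 369001.
11⁵ = 161051 falls short of 369001 but 11⁶ = 1771561 reaches it, so n = 6.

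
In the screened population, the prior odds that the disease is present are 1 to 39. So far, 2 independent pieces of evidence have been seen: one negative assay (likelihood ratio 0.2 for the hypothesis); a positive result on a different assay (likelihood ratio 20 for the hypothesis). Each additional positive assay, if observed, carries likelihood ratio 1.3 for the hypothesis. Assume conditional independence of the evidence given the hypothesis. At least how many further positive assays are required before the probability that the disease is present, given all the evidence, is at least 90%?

18

Prior odds = 1/39.
Combined Bayes factor of the evidence already in hand = 0.2 × 20 = 4.
Odds after that evidence = (1/39) × 4 = 4/39.
Target odds = 0.9/0.1 = 9.
Need 1.3ⁿ ≥ 9 ÷ (4/39) = 87.75.
1.3¹⁷ ≈86.5042 falls short of 87.75 but 1.3¹⁸ ≈112.455 reaches it, so n = 18.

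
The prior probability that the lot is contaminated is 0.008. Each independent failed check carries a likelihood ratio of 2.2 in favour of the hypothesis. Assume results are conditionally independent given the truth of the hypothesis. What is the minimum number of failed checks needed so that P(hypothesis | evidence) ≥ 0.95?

10

Prior odds: 0.008 ÷ 0.992 = 1/124.
Likelihood ratio per failed check = 2.2.
Target posterior odds = 0.95/0.05 = 19.
Require 2.2ⁿ ≥ 19 ÷ (1/124) = 2356.
2.2⁹ ≈1207.27 falls short of 2356 but 2.2¹⁰ ≈2655.99 reaches it, so n = 10.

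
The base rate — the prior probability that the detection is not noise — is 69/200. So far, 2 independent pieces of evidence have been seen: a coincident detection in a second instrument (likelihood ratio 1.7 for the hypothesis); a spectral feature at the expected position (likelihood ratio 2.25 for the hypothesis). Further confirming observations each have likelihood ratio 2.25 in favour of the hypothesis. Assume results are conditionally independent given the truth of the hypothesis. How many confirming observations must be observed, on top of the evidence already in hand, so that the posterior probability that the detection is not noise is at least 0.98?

Prior odds = 0.345/0.655 = 69/131.
Combined Bayes factor of the evidence already in hand = 1.7 × 2.25 = 3.825.
Odds after that evidence = (69/131) × 3.825 = 10557/5240.
Target odds = 0.98/0.02 = 49.
Need 2.25ⁿ ≥ 49 ÷ (10557/5240) = 256760/10557.
2.25³ = 11.390625 falls short of 256760/10557 but 2.25⁴ = 25.62890625 reaches it, so n = 4.

4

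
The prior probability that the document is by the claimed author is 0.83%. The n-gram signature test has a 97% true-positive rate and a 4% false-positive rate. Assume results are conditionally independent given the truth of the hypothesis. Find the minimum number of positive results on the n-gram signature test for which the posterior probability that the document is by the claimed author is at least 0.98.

Prior odds = 0.0083/0.9917 = 83/9917.
Likelihood ratio of a positive result = 0.97/0.04 = 24.25.
Target odds: 0.98 ÷ 0.02 = 49.
Need (83/9917) × 24.25ⁿ ≥ 49, i.e. 24.25ⁿ ≥ 485933/83.
24.25² = 588.0625 falls short of 485933/83 but 24.25³ = 912673/64 reaches it, so n = 3.

3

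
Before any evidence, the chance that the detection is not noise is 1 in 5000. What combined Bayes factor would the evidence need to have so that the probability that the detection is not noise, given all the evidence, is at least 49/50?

Prior odds = 0.0002/0.9998 = 1/4999.
Target odds = 0.98/0.02 = 49.
Required Bayes factor = 49 ÷ (1/4999) = 244951.

244951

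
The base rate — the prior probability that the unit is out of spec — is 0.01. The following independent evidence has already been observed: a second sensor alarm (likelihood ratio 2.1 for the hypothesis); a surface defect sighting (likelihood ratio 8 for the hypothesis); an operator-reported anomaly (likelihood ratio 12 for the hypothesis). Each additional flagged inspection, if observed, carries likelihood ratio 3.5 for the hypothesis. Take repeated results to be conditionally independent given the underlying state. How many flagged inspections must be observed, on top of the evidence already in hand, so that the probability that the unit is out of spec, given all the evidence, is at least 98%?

Prior odds = 0.01/0.99 = 1/99.
Combined Bayes factor of the evidence already in hand = 2.1 × 8 × 12 = 201.6.
Odds after that evidence = (1/99) × 201.6 = 112/55.
Target odds = 0.98/0.02 = 49.
Need 3.5ⁿ ≥ 49 ÷ (112/55) = 24.0625.
3.5² = 12.25 falls short of 24.0625 but 3.5³ = 42.875 reaches it, so n = 3.

3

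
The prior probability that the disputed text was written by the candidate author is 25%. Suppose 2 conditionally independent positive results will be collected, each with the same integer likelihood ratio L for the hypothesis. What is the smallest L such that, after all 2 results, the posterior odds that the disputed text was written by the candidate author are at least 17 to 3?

Prior odds = 0.25/0.75 = 1/3.
Target odds = 17/3.
Need L² ≥ 17/3 ÷ (1/3) = 17.
4² = 16 < 17 ≤ 25 = 5², so L = 5.

5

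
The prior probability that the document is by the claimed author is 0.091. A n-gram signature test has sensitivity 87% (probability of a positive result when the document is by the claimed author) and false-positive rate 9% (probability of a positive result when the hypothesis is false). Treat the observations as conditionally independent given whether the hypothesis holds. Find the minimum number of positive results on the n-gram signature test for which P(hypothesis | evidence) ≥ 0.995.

Prior odds: 0.091 ÷ 0.909 = 91/909.
Likelihood ratio of a positive result = 0.87/0.09 = 29/3.
Target posterior odds = 0.995/0.005 = 199.
Require (29/3)ⁿ ≥ 199 ÷ (91/909) = 180891/91.
(29/3)³ = 24389/27 falls short of 180891/91 but (29/3)⁴ = 707281/81 reaches it, so n = 4.

4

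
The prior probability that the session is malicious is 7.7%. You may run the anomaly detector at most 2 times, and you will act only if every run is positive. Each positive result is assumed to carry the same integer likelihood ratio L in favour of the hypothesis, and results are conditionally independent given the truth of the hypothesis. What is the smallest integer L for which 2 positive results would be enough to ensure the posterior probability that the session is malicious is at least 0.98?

Prior odds = 0.077/0.923 = 77/923.
Target odds = 0.98/0.02 = 49.
Need L² ≥ 49 ÷ (77/923) = 6461/11.
24² = 576 < 6461/11 ≤ 625 = 25², so L = 25.

25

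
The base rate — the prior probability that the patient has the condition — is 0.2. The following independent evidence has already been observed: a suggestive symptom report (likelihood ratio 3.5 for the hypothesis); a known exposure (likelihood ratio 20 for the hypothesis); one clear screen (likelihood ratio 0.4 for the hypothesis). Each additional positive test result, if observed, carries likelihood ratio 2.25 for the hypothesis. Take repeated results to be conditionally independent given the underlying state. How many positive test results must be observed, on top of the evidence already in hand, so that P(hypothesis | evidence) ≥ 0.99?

4

Prior odds = 0.2/0.8 = 0.25.
Combined Bayes factor of the evidence already in hand = 3.5 × 20 × 0.4 = 28.
Odds after that evidence = 0.25 × 28 = 7.
Target odds = 0.99/0.01 = 99.
Need 2.25ⁿ ≥ 99 ÷ 7 = 99/7.
2.25³ = 11.390625 falls short of 99/7 but 2.25⁴ = 25.62890625 reaches it, so n = 4.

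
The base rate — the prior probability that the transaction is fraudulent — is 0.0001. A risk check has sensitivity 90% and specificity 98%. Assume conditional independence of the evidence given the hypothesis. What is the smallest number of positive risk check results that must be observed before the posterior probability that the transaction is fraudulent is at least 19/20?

Prior odds: 0.0001 ÷ 0.9999 = 1/9999.
False-positive rate = 1 − 0.98 = 0.02; likelihood ratio of a positive = 0.9/0.02 = 45.
Target odds: 0.95 ÷ 0.05 = 19.
Require 45ⁿ ≥ 19 ÷ (1/9999) = 189981.
45³ = 91125 falls short of 189981 but 45⁴ = 4100625 reaches it, so n = 4.

4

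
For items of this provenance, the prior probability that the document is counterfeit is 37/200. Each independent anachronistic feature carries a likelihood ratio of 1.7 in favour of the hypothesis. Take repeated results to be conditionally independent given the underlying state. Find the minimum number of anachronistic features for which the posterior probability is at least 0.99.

Prior odds: 0.185 ÷ 0.815 = 37/163.
Likelihood ratio per anachronistic feature = 1.7.
Target odds: 0.99 ÷ 0.01 = 99.
Need (37/163) × 1.7ⁿ ≥ 99, i.e. 1.7ⁿ ≥ 16137/37.
1.7¹¹ ≈342.719 falls short of 16137/37 but 1.7¹² ≈582.622 reaches it, so n = 12.

12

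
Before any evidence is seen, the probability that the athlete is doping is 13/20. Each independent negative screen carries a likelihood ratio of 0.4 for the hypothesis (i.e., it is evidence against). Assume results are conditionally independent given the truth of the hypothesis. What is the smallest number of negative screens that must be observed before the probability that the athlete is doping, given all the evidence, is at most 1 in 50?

Prior odds: 0.65 ÷ 0.35 = 13/7.
Likelihood ratio per negative screen = 0.4.
Target posterior odds = 0.02/0.98 = 1/49.
Need (13/7) × 0.4ⁿ ≤ 1/49, i.e. 0.4ⁿ ≤ 1/91.
0.4⁴ = 0.0256 is still above 1/91 but 0.4⁵ = 0.01024 is at or below it, so n = 5.

5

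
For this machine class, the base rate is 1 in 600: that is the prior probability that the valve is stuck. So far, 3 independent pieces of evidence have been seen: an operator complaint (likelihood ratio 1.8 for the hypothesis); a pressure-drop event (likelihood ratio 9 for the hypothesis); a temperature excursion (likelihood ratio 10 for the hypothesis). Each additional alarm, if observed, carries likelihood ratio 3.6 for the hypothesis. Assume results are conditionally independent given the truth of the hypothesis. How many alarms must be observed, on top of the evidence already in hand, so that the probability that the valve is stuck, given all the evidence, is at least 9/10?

3

Prior odds = (1/600)/(599/600) = 1/599.
Combined Bayes factor of the evidence already in hand = 1.8 × 9 × 10 = 162.
Odds after that evidence = (1/599) × 162 = 162/599.
Target odds = 0.9/0.1 = 9.
Need 3.6ⁿ ≥ 9 ÷ (162/599) = 599/18.
3.6² = 12.96 falls short of 599/18 but 3.6³ = 46.656 reaches it, so n = 3.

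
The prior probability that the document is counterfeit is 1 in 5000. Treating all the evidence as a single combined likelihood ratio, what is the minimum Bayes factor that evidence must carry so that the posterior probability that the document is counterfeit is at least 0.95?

94981

Prior odds = 0.0002/0.9998 = 1/4999.
Target odds = 0.95/0.05 = 19.
Required Bayes factor = 19 ÷ (1/4999) = 94981.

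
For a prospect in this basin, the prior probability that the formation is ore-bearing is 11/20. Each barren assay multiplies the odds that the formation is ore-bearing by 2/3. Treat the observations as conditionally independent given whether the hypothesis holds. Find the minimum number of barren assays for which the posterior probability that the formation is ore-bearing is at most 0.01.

12

Prior odds: 0.55 ÷ 0.45 = 11/9.
Likelihood ratio per barren assay = 2/3.
Target odds: 0.01 ÷ 0.99 = 1/99.
Require (2/3)ⁿ ≤ 1/99 ÷ (11/9) = 1/121.
(2/3)¹¹ = 2048/177147 is still above 1/121 but (2/3)¹² = 4096/531441 is at or below it, so n = 12.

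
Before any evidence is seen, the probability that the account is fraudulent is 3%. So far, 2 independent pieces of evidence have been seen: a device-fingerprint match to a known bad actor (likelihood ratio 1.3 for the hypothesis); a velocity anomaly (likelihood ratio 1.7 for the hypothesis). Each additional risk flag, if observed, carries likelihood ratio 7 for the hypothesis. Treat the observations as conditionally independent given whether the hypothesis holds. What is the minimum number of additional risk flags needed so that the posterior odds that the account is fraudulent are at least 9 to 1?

3

Prior odds = 0.03/0.97 = 3/97.
Combined Bayes factor of the evidence already in hand = 1.3 × 1.7 = 2.21.
Odds after that evidence = (3/97) × 2.21 = 663/9700.
Target odds = 9.
Need 7ⁿ ≥ 9 ÷ (663/9700) = 29100/221.
7² = 49 falls short of 29100/221 but 7³ = 343 reaches it, so n = 3.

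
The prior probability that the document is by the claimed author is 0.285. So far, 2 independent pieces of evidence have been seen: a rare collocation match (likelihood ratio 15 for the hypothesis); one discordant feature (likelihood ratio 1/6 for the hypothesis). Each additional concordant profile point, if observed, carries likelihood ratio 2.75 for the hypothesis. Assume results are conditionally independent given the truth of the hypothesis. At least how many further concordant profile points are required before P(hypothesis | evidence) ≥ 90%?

Prior odds = 0.285/0.715 = 57/143.
Combined Bayes factor of the evidence already in hand = 15 × (1/6) = 2.5.
Odds after that evidence = (57/143) × 2.5 = 285/286.
Target odds = 0.9/0.1 = 9.
Need 2.75ⁿ ≥ 9 ÷ (285/286) = 858/95.
2.75² = 7.5625 falls short of 858/95 but 2.75³ = 20.796875 reaches it, so n = 3.

3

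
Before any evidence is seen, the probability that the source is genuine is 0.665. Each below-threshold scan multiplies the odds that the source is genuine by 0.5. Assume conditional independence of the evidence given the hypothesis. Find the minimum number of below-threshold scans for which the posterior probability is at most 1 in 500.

10

Prior odds: 0.665 ÷ 0.335 = 133/67.
Likelihood ratio per below-threshold scan = 0.5.
Target posterior odds = 0.002/0.998 = 1/499.
Need (133/67) × 0.5ⁿ ≤ 1/499, i.e. 0.5ⁿ ≤ 67/66367.
0.5⁹ = 0.001953125 is still above 67/66367 but 0.5¹⁰ = 1/1024 is at or below it, so n = 10.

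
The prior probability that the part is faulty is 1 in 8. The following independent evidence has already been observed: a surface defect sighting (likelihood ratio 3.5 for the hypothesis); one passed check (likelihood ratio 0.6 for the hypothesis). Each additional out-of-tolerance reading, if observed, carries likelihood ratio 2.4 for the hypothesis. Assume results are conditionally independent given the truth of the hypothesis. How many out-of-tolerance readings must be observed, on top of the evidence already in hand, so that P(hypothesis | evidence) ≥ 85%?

4

Prior odds = 0.125/0.875 = 1/7.
Combined Bayes factor of the evidence already in hand = 3.5 × 0.6 = 2.1.
Odds after that evidence = (1/7) × 2.1 = 0.3.
Target odds = 0.85/0.15 = 17/3.
Need 2.4ⁿ ≥ 17/3 ÷ 0.3 = 170/9.
2.4³ = 13.824 falls short of 170/9 but 2.4⁴ = 33.1776 reaches it, so n = 4.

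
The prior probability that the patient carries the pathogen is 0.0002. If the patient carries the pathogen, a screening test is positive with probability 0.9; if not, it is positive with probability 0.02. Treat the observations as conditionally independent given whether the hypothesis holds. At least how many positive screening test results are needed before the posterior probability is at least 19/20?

Prior odds = 0.0002/0.9998 = 1/4999.
Likelihood ratio of a positive = 0.9/0.02 = 45.
Target odds: 0.95 ÷ 0.05 = 19.
Need (1/4999) × 45ⁿ ≥ 19, i.e. 45ⁿ ≥ 94981.
45³ = 91125 falls short of 94981 but 45⁴ = 4100625 reaches it, so n = 4.

4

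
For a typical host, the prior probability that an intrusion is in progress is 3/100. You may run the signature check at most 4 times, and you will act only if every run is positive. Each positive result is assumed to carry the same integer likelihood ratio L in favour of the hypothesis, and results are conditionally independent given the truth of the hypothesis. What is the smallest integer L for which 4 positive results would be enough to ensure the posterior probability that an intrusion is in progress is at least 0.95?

Prior odds = 0.03/0.97 = 3/97.
Target odds = 0.95/0.05 = 19.
Need L⁴ ≥ 19 ÷ (3/97) = 1843/3.
4⁴ = 256 < 1843/3 ≤ 625 = 5⁴, so L = 5.

5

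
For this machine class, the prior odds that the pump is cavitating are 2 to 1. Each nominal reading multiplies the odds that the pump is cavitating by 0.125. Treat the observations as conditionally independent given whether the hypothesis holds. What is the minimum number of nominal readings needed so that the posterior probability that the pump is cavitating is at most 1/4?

Prior odds = 2.
Likelihood ratio per nominal reading = 0.125.
Target posterior odds = 0.25/0.75 = 1/3.
Require 0.125ⁿ ≤ 1/3 ÷ 2 = 1/6.
0.125¹ = 0.125, which is already at or below the required 1/6; so n = 1.

1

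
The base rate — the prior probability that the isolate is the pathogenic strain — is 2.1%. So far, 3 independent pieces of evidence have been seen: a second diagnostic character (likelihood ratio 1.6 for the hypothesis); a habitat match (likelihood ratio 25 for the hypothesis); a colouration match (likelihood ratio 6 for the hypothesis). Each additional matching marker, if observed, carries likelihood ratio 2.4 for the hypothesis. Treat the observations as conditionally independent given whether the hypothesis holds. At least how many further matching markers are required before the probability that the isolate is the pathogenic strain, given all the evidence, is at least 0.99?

Prior odds = 0.021/0.979 = 21/979.
Combined Bayes factor of the evidence already in hand = 1.6 × 25 × 6 = 240.
Odds after that evidence = (21/979) × 240 = 5040/979.
Target odds = 0.99/0.01 = 99.
Need 2.4ⁿ ≥ 99 ÷ (5040/979) = 10769/560.
2.4³ = 13.824 falls short of 10769/560 but 2.4⁴ = 33.1776 reaches it, so n = 4.

4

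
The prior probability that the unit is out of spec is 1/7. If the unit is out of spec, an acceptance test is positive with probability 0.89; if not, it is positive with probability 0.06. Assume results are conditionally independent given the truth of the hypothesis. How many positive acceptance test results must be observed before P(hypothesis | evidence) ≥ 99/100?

3

Prior odds = (1/7)/(6/7) = 1/6.
Likelihood ratio of a positive = 0.89/0.06 = 89/6.
Target posterior odds = 0.99/0.01 = 99.
Require (89/6)ⁿ ≥ 99 ÷ (1/6) = 594.
(89/6)² = 7921/36 falls short of 594 but (89/6)³ = 704969/216 reaches it, so n = 3.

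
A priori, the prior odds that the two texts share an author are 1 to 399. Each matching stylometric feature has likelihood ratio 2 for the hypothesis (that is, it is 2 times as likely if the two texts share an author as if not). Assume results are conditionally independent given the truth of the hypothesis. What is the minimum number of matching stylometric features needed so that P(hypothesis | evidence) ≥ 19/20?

Prior odds = 1/399.
Likelihood ratio per matching stylometric feature = 2.
Target odds: 0.95 ÷ 0.05 = 19.
Need (1/399) × 2ⁿ ≥ 19, i.e. 2ⁿ ≥ 7581.
2¹² = 4096 falls short of 7581 but 2¹³ = 8192 reaches it, so n = 13.

13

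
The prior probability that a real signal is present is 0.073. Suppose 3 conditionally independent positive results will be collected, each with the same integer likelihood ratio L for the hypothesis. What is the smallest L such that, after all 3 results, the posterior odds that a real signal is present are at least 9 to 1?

5

Prior odds = 0.073/0.927 = 73/927.
Target odds = 9.
Need L³ ≥ 9 ÷ (73/927) = 8343/73.
4³ = 64 < 8343/73 ≤ 125 = 5³, so L = 5.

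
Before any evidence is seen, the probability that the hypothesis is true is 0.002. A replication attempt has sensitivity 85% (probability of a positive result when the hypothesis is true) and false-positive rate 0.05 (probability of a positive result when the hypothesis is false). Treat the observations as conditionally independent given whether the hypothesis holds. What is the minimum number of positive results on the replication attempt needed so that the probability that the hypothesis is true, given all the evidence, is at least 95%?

4

Prior odds: 0.002 ÷ 0.998 = 1/499.
Likelihood ratio of a positive result = 0.85/0.05 = 17.
Target posterior odds = 0.95/0.05 = 19.
Require 17ⁿ ≥ 19 ÷ (1/499) = 9481.
17³ = 4913 falls short of 9481 but 17⁴ = 83521 reaches it, so n = 4.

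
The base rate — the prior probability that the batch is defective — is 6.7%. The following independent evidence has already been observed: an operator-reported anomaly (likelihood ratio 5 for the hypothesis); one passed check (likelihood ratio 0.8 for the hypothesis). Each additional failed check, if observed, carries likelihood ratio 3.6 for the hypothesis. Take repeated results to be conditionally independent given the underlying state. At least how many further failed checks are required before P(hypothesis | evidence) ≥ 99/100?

Prior odds = 0.067/0.933 = 67/933.
Combined Bayes factor of the evidence already in hand = 5 × 0.8 = 4.
Odds after that evidence = (67/933) × 4 = 268/933.
Target odds = 0.99/0.01 = 99.
Need 3.6ⁿ ≥ 99 ÷ (268/933) = 92367/268.
3.6⁴ = 167.9616 falls short of 92367/268 but 3.6⁵ = 604.66176 reaches it, so n = 5.

5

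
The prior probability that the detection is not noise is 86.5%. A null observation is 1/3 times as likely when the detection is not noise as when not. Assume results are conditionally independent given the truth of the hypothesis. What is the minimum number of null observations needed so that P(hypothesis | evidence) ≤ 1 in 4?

Prior odds: 0.865 ÷ 0.135 = 173/27.
Likelihood ratio per null observation = 1/3.
Target posterior odds = 0.25/0.75 = 1/3.
Require (1/3)ⁿ ≤ 1/3 ÷ (173/27) = 9/173.
(1/3)² = 1/9 is still above 9/173 but (1/3)³ = 1/27 is at or below it, so n = 3.

3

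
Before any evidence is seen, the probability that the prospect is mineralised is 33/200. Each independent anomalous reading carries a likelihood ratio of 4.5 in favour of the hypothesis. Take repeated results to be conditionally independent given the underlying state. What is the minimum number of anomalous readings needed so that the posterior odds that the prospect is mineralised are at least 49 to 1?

Prior odds: 0.165 ÷ 0.835 = 33/167.
Likelihood ratio per anomalous reading = 4.5.
Target odds = 49.
Need (33/167) × 4.5ⁿ ≥ 49, i.e. 4.5ⁿ ≥ 8183/33.
4.5³ = 91.125 falls short of 8183/33 but 4.5⁴ = 410.0625 reaches it, so n = 4.

4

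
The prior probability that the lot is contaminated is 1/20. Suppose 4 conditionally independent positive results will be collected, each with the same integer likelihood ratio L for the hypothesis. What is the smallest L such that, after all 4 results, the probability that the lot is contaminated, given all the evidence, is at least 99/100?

7

Prior odds = 0.05/0.95 = 1/19.
Target odds = 0.99/0.01 = 99.
Need L⁴ ≥ 99 ÷ (1/19) = 1881.
6⁴ = 1296 < 1881 ≤ 2401 = 7⁴, so L = 7.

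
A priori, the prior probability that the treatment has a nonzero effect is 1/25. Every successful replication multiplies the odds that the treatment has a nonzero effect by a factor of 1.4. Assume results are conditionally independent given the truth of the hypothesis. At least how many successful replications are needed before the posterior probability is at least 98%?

22

Prior odds: 0.04 ÷ 0.96 = 1/24.
Likelihood ratio per successful replication = 1.4.
Target posterior odds = 0.98/0.02 = 49.
Need (1/24) × 1.4ⁿ ≥ 49, i.e. 1.4ⁿ ≥ 1176.
1.4²¹ ≈1171.36 falls short of 1176 but 1.4²² ≈1639.9 reaches it, so n = 22.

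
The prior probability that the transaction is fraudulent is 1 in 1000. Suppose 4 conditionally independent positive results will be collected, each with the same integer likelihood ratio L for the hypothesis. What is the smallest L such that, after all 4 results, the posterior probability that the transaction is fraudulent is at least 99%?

18

Prior odds = 0.001/0.999 = 1/999.
Target odds = 0.99/0.01 = 99.
Need L⁴ ≥ 99 ÷ (1/999) = 98901.
17⁴ = 83521 < 98901 ≤ 104976 = 18⁴, so L = 18.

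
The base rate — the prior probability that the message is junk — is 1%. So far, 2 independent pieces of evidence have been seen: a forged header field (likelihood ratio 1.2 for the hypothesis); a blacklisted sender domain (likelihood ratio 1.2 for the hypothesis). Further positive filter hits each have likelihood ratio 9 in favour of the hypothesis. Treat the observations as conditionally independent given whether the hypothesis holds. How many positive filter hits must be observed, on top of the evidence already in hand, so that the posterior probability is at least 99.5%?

5

Prior odds = 0.01/0.99 = 1/99.
Combined Bayes factor of the evidence already in hand = 1.2 × 1.2 = 1.44.
Odds after that evidence = (1/99) × 1.44 = 4/275.
Target odds = 0.995/0.005 = 199.
Need 9ⁿ ≥ 199 ÷ (4/275) = 13681.25.
9⁴ = 6561 falls short of 13681.25 but 9⁵ = 59049 reaches it, so n = 5.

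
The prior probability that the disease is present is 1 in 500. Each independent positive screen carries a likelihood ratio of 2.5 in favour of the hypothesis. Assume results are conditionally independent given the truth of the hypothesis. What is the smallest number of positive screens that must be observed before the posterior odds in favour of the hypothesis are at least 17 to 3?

Prior odds = 0.002/0.998 = 1/499.
Likelihood ratio per positive screen = 2.5.
Target odds = 17/3.
Require 2.5ⁿ ≥ 17/3 ÷ (1/499) = 8483/3.
2.5⁸ = 390625/256 falls short of 8483/3 but 2.5⁹ = 1953125/512 reaches it, so n = 9.

9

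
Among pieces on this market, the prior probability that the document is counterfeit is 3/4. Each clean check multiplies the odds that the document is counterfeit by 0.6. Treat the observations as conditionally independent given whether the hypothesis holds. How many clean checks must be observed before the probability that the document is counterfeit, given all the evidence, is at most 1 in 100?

12

Prior odds = 0.75/0.25 = 3.
Likelihood ratio per clean check = 0.6.
Target posterior odds = 0.01/0.99 = 1/99.
Need 3 × 0.6ⁿ ≤ 1/99, i.e. 0.6ⁿ ≤ 1/297.
0.6¹¹ = 177147/48828125 is still above 1/297 but 0.6¹² = 531441/244140625 is at or below it, so n = 12.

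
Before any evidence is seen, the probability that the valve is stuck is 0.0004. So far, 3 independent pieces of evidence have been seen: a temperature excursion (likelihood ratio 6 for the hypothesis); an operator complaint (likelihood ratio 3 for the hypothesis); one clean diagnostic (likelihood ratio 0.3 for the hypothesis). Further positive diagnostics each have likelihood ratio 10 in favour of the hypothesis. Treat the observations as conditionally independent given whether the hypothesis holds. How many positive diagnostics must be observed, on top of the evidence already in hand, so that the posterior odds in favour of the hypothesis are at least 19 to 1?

4

Prior odds = 0.0004/0.9996 = 1/2499.
Combined Bayes factor of the evidence already in hand = 6 × 3 × 0.3 = 5.4.
Odds after that evidence = (1/2499) × 5.4 = 9/4165.
Target odds = 19.
Need 10ⁿ ≥ 19 ÷ (9/4165) = 79135/9.
10³ = 1000 falls short of 79135/9 but 10⁴ = 10000 reaches it, so n = 4.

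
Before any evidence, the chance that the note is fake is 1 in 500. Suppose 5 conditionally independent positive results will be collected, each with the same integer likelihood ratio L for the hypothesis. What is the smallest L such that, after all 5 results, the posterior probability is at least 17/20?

Prior odds = 0.002/0.998 = 1/499.
Target odds = 0.85/0.15 = 17/3.
Need L⁵ ≥ 17/3 ÷ (1/499) = 8483/3.
4⁵ = 1024 < 8483/3 ≤ 3125 = 5⁵, so L = 5.

5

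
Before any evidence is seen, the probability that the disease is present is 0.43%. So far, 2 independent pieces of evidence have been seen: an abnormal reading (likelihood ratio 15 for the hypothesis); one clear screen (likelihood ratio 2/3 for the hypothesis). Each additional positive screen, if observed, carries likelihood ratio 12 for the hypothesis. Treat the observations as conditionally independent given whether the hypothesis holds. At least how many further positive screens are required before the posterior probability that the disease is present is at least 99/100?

4

Prior odds = 0.0043/0.9957 = 43/9957.
Combined Bayes factor of the evidence already in hand = 15 × (2/3) = 10.
Odds after that evidence = (43/9957) × 10 = 430/9957.
Target odds = 0.99/0.01 = 99.
Need 12ⁿ ≥ 99 ÷ (430/9957) = 985743/430.
12³ = 1728 falls short of 985743/430 but 12⁴ = 20736 reaches it, so n = 4.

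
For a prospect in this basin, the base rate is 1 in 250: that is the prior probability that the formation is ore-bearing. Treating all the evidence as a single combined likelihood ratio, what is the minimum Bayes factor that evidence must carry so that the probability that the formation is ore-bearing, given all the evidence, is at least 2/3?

Prior odds = 0.004/0.996 = 1/249.
Target odds = (2/3)/(1/3) = 2.
Required Bayes factor = 2 ÷ (1/249) = 498.

498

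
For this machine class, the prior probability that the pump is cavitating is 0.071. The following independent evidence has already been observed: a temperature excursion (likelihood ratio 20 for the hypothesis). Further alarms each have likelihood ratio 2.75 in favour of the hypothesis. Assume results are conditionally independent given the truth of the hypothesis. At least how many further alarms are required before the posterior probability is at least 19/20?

Prior odds = 0.071/0.929 = 71/929.
Bayes factor of the evidence already in hand = 20.
Odds after that evidence = (71/929) × 20 = 1420/929.
Target odds = 0.95/0.05 = 19.
Need 2.75ⁿ ≥ 19 ÷ (1420/929) = 17651/1420.
2.75² = 7.5625 falls short of 17651/1420 but 2.75³ = 20.796875 reaches it, so n = 3.

3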